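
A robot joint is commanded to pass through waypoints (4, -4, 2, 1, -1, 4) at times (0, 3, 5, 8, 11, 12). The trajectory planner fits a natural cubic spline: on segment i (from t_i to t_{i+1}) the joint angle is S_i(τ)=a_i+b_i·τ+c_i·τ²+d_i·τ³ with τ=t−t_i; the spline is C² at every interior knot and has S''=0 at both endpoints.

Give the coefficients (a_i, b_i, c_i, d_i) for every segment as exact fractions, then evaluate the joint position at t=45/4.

Δ: Δ0=-8/3, Δ1=3, Δ2=-1/3, Δ3=-2/3, Δ4=5
row 1: diag=10, rhs=34; c'=1/5, d'=17/5
row 2: denom=10−2·1/5=48/5; d'=(-20−2·17/5)/(48/5)=-67/24
row 3: denom=12−3·5/16=177/16; d'=(-2−3·-67/24)/(177/16)=34/59
row 4: denom=8−3·16/59=424/59; d'=(34−3·34/59)/(424/59)=238/53
back: M4=238/53
back: M3=34/59−16/59·238/53=-34/53
back: M2=-67/24−5/16·-34/53=-412/159
back: M1=17/5−1/5·-412/159=623/159
M: M0=0, M1=623/159, M2=-412/159, M3=-34/53, M4=238/53, M5=0
seg 0: a=4, c=M0/2=0, d=(M1−M0)/(6·3)=623/2862, b=Δ0−h0·(2M0+M1)/6=-1471/318
seg 1: a=-4, c=M1/2=623/318, d=(M2−M1)/(6·2)=-115/212, b=Δ1−h1·(2M1+M2)/6=199/159
seg 2: a=2, c=M2/2=-206/159, d=(M3−M2)/(6·3)=155/1431, b=Δ2−h2·(2M2+M3)/6=410/159
seg 3: a=1, c=M3/2=-17/53, d=(M4−M3)/(6·3)=136/477, b=Δ3−h3·(2M3+M4)/6=-361/159
seg 4: a=-1, c=M4/2=119/53, d=(M5−M4)/(6·1)=-119/159, b=Δ4−h4·(2M4+M5)/6=557/159
t_q=45/4 → seg 4, τ=1/4; S=-1+557/159·τ+119/53·τ²+-119/159·τ³=15/3392

  seg 0: a=4 b=-1471/318 c=0 d=623/2862
  seg 1: a=-4 b=199/159 c=623/318 d=-115/212
  seg 2: a=2 b=410/159 c=-206/159 d=155/1431
  seg 3: a=1 b=-361/159 c=-17/53 d=136/477
  seg 4: a=-1 b=557/159 c=119/53 d=-119/159
S(45/4) = 15/3392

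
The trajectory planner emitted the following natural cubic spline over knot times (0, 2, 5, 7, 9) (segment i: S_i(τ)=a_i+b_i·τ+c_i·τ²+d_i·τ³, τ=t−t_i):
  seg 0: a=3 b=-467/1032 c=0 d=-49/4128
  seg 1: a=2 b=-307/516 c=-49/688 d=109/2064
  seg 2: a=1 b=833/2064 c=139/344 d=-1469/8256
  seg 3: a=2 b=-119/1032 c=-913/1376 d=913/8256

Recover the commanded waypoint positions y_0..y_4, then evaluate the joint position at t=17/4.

y_0 = S_0(0) = a_0 = 3
y_1 = S_1(0) = a_1 = 2
y_2 = S_2(0) = a_2 = 1
y_3 = S_3(0) = a_3 = 2
y_4 = S_3(2) = 0
t_q=17/4 is in segment 1 (τ=9/4); S_1(τ)=39731/44032

y_0=3 y_1=2 y_2=1 y_3=2 y_4=0
S(17/4) = 39731/44032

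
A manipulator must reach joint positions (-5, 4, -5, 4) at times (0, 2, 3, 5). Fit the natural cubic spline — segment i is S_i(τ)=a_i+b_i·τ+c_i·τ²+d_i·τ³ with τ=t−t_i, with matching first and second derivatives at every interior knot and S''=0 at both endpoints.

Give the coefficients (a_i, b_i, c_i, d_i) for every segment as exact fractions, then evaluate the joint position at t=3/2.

Δ: Δ0=9/2, Δ1=-9, Δ2=9/2
row 1: diag=6, rhs=-81; c'=1/6, d'=-27/2
row 2: denom=6−1·1/6=35/6; d'=(81−1·-27/2)/(35/6)=81/5
back: M2=81/5
back: M1=-27/2−1/6·81/5=-81/5
M: M0=0, M1=-81/5, M2=81/5, M3=0
seg 0: a=-5, c=M0/2=0, d=(M1−M0)/(6·2)=-27/20, b=Δ0−h0·(2M0+M1)/6=99/10
seg 1: a=4, c=M1/2=-81/10, d=(M2−M1)/(6·1)=27/5, b=Δ1−h1·(2M1+M2)/6=-63/10
seg 2: a=-5, c=M2/2=81/10, d=(M3−M2)/(6·2)=-27/20, b=Δ2−h2·(2M2+M3)/6=-63/10
t_q=3/2 → seg 0, τ=3/2; S=-5+99/10·τ+0·τ²+-27/20·τ³=847/160

  seg 0: a=-5 b=99/10 c=0 d=-27/20
  seg 1: a=4 b=-63/10 c=-81/10 d=27/5
  seg 2: a=-5 b=-63/10 c=81/10 d=-27/20
S(3/2) = 847/160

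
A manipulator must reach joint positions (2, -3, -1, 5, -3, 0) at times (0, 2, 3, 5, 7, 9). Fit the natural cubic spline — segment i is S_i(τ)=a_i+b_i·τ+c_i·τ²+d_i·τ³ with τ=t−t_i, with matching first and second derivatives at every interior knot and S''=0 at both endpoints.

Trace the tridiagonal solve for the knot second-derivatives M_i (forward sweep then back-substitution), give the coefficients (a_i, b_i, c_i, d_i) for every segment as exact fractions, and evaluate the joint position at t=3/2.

Δ: Δ0=-5/2, Δ1=2, Δ2=3, Δ3=-4, Δ4=3/2
row 1: diag=6, rhs=27; c'=1/6, d'=9/2
row 2: denom=6−1·1/6=35/6; d'=(6−1·9/2)/(35/6)=9/35
row 3: denom=8−2·12/35=256/35; d'=(-42−2·9/35)/(256/35)=-93/16
row 4: denom=8−2·35/128=477/64; d'=(33−2·-93/16)/(477/64)=952/159
back: M4=952/159
back: M3=-93/16−35/128·952/159=-2369/318
back: M2=9/35−12/35·-2369/318=149/53
back: M1=9/2−1/6·149/53=641/159
M: M0=0, M1=641/159, M2=149/53, M3=-2369/318, M4=952/159, M5=0
seg 0: a=2, c=M0/2=0, d=(M1−M0)/(6·2)=641/1908, b=Δ0−h0·(2M0+M1)/6=-3667/954
seg 1: a=-3, c=M1/2=641/318, d=(M2−M1)/(6·1)=-97/477, b=Δ1−h1·(2M1+M2)/6=179/954
seg 2: a=-1, c=M2/2=149/106, d=(M3−M2)/(6·2)=-3263/3816, b=Δ2−h2·(2M2+M3)/6=3443/954
seg 3: a=5, c=M3/2=-2369/636, d=(M4−M3)/(6·2)=4273/3816, b=Δ3−h3·(2M3+M4)/6=-491/477
seg 4: a=-3, c=M4/2=476/159, d=(M5−M4)/(6·2)=-238/477, b=Δ4−h4·(2M4+M5)/6=-2377/954
t_q=3/2 → seg 0, τ=3/2; S=2+-3667/954·τ+0·τ²+641/1908·τ³=-13391/5088

  seg 0: a=2 b=-3667/954 c=0 d=641/1908
  seg 1: a=-3 b=179/954 c=641/318 d=-97/477
  seg 2: a=-1 b=3443/954 c=149/106 d=-3263/3816
  seg 3: a=5 b=-491/477 c=-2369/636 d=4273/3816
  seg 4: a=-3 b=-2377/954 c=476/159 d=-238/477
S(3/2) = -13391/5088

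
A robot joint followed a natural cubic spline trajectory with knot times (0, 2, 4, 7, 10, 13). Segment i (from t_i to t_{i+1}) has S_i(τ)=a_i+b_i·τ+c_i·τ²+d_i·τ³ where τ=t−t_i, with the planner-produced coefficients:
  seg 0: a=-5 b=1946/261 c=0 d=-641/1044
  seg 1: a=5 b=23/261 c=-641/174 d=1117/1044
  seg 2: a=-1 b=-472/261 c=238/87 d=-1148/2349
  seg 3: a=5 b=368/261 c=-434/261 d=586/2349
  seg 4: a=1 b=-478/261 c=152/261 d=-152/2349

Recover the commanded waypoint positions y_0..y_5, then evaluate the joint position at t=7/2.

y_0=-5 y_1=5 y_2=-1 y_3=5 y_4=1 y_5=-1
S(7/2) = 1265/2784

y_0 = S_0(0) = a_0 = -5
y_1 = S_1(0) = a_1 = 5
y_2 = S_2(0) = a_2 = -1
y_3 = S_3(0) = a_3 = 5
y_4 = S_4(0) = a_4 = 1
y_5 = S_4(3) = -1
t_q=7/2 is in segment 1 (τ=3/2); S_1(τ)=1265/2784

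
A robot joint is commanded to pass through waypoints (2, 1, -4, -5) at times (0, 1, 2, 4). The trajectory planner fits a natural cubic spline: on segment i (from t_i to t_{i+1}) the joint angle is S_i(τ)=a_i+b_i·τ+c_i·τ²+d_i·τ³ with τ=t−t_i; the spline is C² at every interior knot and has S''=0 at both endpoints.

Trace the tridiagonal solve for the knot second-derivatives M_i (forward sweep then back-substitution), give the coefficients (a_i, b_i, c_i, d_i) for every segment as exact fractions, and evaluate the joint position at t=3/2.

Δ: Δ0=-1, Δ1=-5, Δ2=-1/2
row 1: diag=4, rhs=-24; c'=1/4, d'=-6
row 2: denom=6−1·1/4=23/4; d'=(27−1·-6)/(23/4)=132/23
back: M2=132/23
back: M1=-6−1/4·132/23=-171/23
M: M0=0, M1=-171/23, M2=132/23, M3=0
seg 0: a=2, c=M0/2=0, d=(M1−M0)/(6·1)=-57/46, b=Δ0−h0·(2M0+M1)/6=11/46
seg 1: a=1, c=M1/2=-171/46, d=(M2−M1)/(6·1)=101/46, b=Δ1−h1·(2M1+M2)/6=-80/23
seg 2: a=-4, c=M2/2=66/23, d=(M3−M2)/(6·2)=-11/23, b=Δ2−h2·(2M2+M3)/6=-199/46
t_q=3/2 → seg 1, τ=1/2; S=1+-80/23·τ+-171/46·τ²+101/46·τ³=-513/368

  seg 0: a=2 b=11/46 c=0 d=-57/46
  seg 1: a=1 b=-80/23 c=-171/46 d=101/46
  seg 2: a=-4 b=-199/46 c=66/23 d=-11/23
S(3/2) = -513/368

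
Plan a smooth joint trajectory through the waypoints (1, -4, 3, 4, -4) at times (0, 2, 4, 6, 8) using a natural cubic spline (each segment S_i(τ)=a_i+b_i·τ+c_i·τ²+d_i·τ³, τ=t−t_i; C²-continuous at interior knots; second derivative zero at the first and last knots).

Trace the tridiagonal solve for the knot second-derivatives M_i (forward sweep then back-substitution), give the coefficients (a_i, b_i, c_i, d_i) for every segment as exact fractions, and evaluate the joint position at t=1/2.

  seg 0: a=1 b=-475/112 c=0 d=195/448
  seg 1: a=-4 b=55/56 c=585/224 d=-303/448
  seg 2: a=3 b=53/16 c=-81/56 d=9/448
  seg 3: a=4 b=-125/56 c=-297/224 d=99/448
S(1/2) = -3821/3584

Δ: Δ0=-5/2, Δ1=7/2, Δ2=1/2, Δ3=-4
row 1: diag=8, rhs=36; c'=1/4, d'=9/2
row 2: denom=8−2·1/4=15/2; d'=(-18−2·9/2)/(15/2)=-18/5
row 3: denom=8−2·4/15=112/15; d'=(-27−2·-18/5)/(112/15)=-297/112
back: M3=-297/112
back: M2=-18/5−4/15·-297/112=-81/28
back: M1=9/2−1/4·-81/28=585/112
M: M0=0, M1=585/112, M2=-81/28, M3=-297/112, M4=0
seg 0: a=1, c=M0/2=0, d=(M1−M0)/(6·2)=195/448, b=Δ0−h0·(2M0+M1)/6=-475/112
seg 1: a=-4, c=M1/2=585/224, d=(M2−M1)/(6·2)=-303/448, b=Δ1−h1·(2M1+M2)/6=55/56
seg 2: a=3, c=M2/2=-81/56, d=(M3−M2)/(6·2)=9/448, b=Δ2−h2·(2M2+M3)/6=53/16
seg 3: a=4, c=M3/2=-297/224, d=(M4−M3)/(6·2)=99/448, b=Δ3−h3·(2M3+M4)/6=-125/56
t_q=1/2 → seg 0, τ=1/2; S=1+-475/112·τ+0·τ²+195/448·τ³=-3821/3584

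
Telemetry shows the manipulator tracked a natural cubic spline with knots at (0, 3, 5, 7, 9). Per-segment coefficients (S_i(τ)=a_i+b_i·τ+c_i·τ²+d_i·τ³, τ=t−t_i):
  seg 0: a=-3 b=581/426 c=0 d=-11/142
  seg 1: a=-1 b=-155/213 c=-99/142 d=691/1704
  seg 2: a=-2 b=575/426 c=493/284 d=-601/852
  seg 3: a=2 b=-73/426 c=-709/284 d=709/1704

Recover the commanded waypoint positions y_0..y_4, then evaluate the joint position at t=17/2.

y_0 = S_0(0) = a_0 = -3
y_1 = S_1(0) = a_1 = -1
y_2 = S_2(0) = a_2 = -2
y_3 = S_3(0) = a_3 = 2
y_4 = S_3(2) = -5
t_q=17/2 is in segment 3 (τ=3/2); S_3(τ)=-11223/4544

y_0=-3 y_1=-1 y_2=-2 y_3=2 y_4=-5
S(17/2) = -11223/4544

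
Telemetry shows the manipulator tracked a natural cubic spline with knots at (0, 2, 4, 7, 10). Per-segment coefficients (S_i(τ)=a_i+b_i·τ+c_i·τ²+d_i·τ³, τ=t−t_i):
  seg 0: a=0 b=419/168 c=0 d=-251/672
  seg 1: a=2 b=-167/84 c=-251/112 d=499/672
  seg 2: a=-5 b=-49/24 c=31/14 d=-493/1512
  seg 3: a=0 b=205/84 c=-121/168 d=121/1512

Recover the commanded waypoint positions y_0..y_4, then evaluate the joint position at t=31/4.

y_0=0 y_1=2 y_2=-5 y_3=0 y_4=3
S(31/4) = 747/512

y_0 = S_0(0) = a_0 = 0
y_1 = S_1(0) = a_1 = 2
y_2 = S_2(0) = a_2 = -5
y_3 = S_3(0) = a_3 = 0
y_4 = S_3(3) = 3
t_q=31/4 is in segment 3 (τ=3/4); S_3(τ)=747/512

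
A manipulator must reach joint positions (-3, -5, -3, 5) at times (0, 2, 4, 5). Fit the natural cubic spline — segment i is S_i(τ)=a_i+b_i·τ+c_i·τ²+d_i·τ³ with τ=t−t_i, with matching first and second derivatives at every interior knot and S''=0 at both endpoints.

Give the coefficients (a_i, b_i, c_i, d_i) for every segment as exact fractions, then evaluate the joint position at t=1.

Δ: Δ0=-1, Δ1=1, Δ2=8
row 1: diag=8, rhs=12; c'=1/4, d'=3/2
row 2: denom=6−2·1/4=11/2; d'=(42−2·3/2)/(11/2)=78/11
back: M2=78/11
back: M1=3/2−1/4·78/11=-3/11
M: M0=0, M1=-3/11, M2=78/11, M3=0
seg 0: a=-3, c=M0/2=0, d=(M1−M0)/(6·2)=-1/44, b=Δ0−h0·(2M0+M1)/6=-10/11
seg 1: a=-5, c=M1/2=-3/22, d=(M2−M1)/(6·2)=27/44, b=Δ1−h1·(2M1+M2)/6=-13/11
seg 2: a=-3, c=M2/2=39/11, d=(M3−M2)/(6·1)=-13/11, b=Δ2−h2·(2M2+M3)/6=62/11
t_q=1 → seg 0, τ=1; S=-3+-10/11·τ+0·τ²+-1/44·τ³=-173/44

  seg 0: a=-3 b=-10/11 c=0 d=-1/44
  seg 1: a=-5 b=-13/11 c=-3/22 d=27/44
  seg 2: a=-3 b=62/11 c=39/11 d=-13/11
S(1) = -173/44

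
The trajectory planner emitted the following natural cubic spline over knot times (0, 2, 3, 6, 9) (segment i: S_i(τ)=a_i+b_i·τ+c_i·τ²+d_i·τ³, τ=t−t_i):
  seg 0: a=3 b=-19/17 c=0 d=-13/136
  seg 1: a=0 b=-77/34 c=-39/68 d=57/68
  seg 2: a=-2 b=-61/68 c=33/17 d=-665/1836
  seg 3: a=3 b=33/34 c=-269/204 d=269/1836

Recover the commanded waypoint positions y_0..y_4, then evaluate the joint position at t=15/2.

y_0 = S_0(0) = a_0 = 3
y_1 = S_1(0) = a_1 = 0
y_2 = S_2(0) = a_2 = -2
y_3 = S_3(0) = a_3 = 3
y_4 = S_3(3) = -2
t_q=15/2 is in segment 3 (τ=3/2); S_3(τ)=1079/544

y_0=3 y_1=0 y_2=-2 y_3=3 y_4=-2
S(15/2) = 1079/544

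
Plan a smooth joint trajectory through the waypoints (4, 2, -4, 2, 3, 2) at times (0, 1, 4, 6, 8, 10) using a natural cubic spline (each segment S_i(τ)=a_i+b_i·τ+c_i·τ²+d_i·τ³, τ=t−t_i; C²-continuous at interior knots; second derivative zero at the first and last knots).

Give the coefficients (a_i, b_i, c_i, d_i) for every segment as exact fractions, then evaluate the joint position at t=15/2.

Δ: Δ0=-2, Δ1=-2, Δ2=3, Δ3=1/2, Δ4=-1/2
row 1: diag=8, rhs=0; c'=3/8, d'=0
row 2: denom=10−3·3/8=71/8; d'=(30−3·0)/(71/8)=240/71
row 3: denom=8−2·16/71=536/71; d'=(-15−2·240/71)/(536/71)=-1545/536
row 4: denom=8−2·71/268=1001/134; d'=(-6−2·-1545/536)/(1001/134)=-9/286
back: M4=-9/286
back: M3=-1545/536−71/268·-9/286=-411/143
back: M2=240/71−16/71·-411/143=576/143
back: M1=0−3/8·576/143=-216/143
M: M0=0, M1=-216/143, M2=576/143, M3=-411/143, M4=-9/286, M5=0
seg 0: a=4, c=M0/2=0, d=(M1−M0)/(6·1)=-36/143, b=Δ0−h0·(2M0+M1)/6=-250/143
seg 1: a=2, c=M1/2=-108/143, d=(M2−M1)/(6·3)=4/13, b=Δ1−h1·(2M1+M2)/6=-358/143
seg 2: a=-4, c=M2/2=288/143, d=(M3−M2)/(6·2)=-329/572, b=Δ2−h2·(2M2+M3)/6=14/11
seg 3: a=2, c=M3/2=-411/286, d=(M4−M3)/(6·2)=271/1144, b=Δ3−h3·(2M3+M4)/6=347/143
seg 4: a=3, c=M4/2=-9/572, d=(M5−M4)/(6·2)=3/1144, b=Δ4−h4·(2M4+M5)/6=-137/286
t_q=15/2 → seg 3, τ=3/2; S=2+347/143·τ+-411/286·τ²+271/1144·τ³=2257/704

  seg 0: a=4 b=-250/143 c=0 d=-36/143
  seg 1: a=2 b=-358/143 c=-108/143 d=4/13
  seg 2: a=-4 b=14/11 c=288/143 d=-329/572
  seg 3: a=2 b=347/143 c=-411/286 d=271/1144
  seg 4: a=3 b=-137/286 c=-9/572 d=3/1144
S(15/2) = 2257/704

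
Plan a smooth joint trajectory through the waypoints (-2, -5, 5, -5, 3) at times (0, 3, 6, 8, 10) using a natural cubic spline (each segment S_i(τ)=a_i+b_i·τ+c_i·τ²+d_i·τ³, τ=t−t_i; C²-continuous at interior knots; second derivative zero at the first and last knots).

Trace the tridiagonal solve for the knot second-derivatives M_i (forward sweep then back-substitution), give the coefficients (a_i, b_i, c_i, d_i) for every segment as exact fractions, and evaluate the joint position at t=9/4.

Δ: Δ0=-1, Δ1=10/3, Δ2=-5, Δ3=4
row 1: diag=12, rhs=26; c'=1/4, d'=13/6
row 2: denom=10−3·1/4=37/4; d'=(-50−3·13/6)/(37/4)=-226/37
row 3: denom=8−2·8/37=280/37; d'=(54−2·-226/37)/(280/37)=35/4
back: M3=35/4
back: M2=-226/37−8/37·35/4=-8
back: M1=13/6−1/4·-8=25/6
M: M0=0, M1=25/6, M2=-8, M3=35/4, M4=0
seg 0: a=-2, c=M0/2=0, d=(M1−M0)/(6·3)=25/108, b=Δ0−h0·(2M0+M1)/6=-37/12
seg 1: a=-5, c=M1/2=25/12, d=(M2−M1)/(6·3)=-73/108, b=Δ1−h1·(2M1+M2)/6=19/6
seg 2: a=5, c=M2/2=-4, d=(M3−M2)/(6·2)=67/48, b=Δ2−h2·(2M2+M3)/6=-31/12
seg 3: a=-5, c=M3/2=35/8, d=(M4−M3)/(6·2)=-35/48, b=Δ3−h3·(2M3+M4)/6=-11/6
t_q=9/4 → seg 0, τ=9/4; S=-2+-37/12·τ+0·τ²+25/108·τ³=-1613/256

  seg 0: a=-2 b=-37/12 c=0 d=25/108
  seg 1: a=-5 b=19/6 c=25/12 d=-73/108
  seg 2: a=5 b=-31/12 c=-4 d=67/48
  seg 3: a=-5 b=-11/6 c=35/8 d=-35/48
S(9/4) = -1613/256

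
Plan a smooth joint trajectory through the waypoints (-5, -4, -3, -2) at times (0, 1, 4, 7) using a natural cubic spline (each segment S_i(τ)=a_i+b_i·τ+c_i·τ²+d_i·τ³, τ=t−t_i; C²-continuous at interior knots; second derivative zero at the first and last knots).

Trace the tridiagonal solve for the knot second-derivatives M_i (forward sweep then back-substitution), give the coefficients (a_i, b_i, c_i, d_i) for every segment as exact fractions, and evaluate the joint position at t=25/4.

Δ: Δ0=1, Δ1=1/3, Δ2=1/3
row 1: diag=8, rhs=-4; c'=3/8, d'=-1/2
row 2: denom=12−3·3/8=87/8; d'=(0−3·-1/2)/(87/8)=4/29
back: M2=4/29
back: M1=-1/2−3/8·4/29=-16/29
M: M0=0, M1=-16/29, M2=4/29, M3=0
seg 0: a=-5, c=M0/2=0, d=(M1−M0)/(6·1)=-8/87, b=Δ0−h0·(2M0+M1)/6=95/87
seg 1: a=-4, c=M1/2=-8/29, d=(M2−M1)/(6·3)=10/261, b=Δ1−h1·(2M1+M2)/6=71/87
seg 2: a=-3, c=M2/2=2/29, d=(M3−M2)/(6·3)=-2/261, b=Δ2−h2·(2M2+M3)/6=17/87
t_q=25/4 → seg 2, τ=9/4; S=-3+17/87·τ+2/29·τ²+-2/261·τ³=-2133/928

  seg 0: a=-5 b=95/87 c=0 d=-8/87
  seg 1: a=-4 b=71/87 c=-8/29 d=10/261
  seg 2: a=-3 b=17/87 c=2/29 d=-2/261
S(25/4) = -2133/928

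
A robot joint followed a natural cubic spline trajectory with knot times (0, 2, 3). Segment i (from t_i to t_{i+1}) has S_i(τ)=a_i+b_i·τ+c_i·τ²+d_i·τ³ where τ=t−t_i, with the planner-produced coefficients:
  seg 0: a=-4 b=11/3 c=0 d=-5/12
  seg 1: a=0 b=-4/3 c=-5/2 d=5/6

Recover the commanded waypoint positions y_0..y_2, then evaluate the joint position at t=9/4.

y_0=-4 y_1=0 y_2=-3
S(9/4) = -61/128

y_0 = S_0(0) = a_0 = -4
y_1 = S_1(0) = a_1 = 0
y_2 = S_1(1) = -3
t_q=9/4 is in segment 1 (τ=1/4); S_1(τ)=-61/128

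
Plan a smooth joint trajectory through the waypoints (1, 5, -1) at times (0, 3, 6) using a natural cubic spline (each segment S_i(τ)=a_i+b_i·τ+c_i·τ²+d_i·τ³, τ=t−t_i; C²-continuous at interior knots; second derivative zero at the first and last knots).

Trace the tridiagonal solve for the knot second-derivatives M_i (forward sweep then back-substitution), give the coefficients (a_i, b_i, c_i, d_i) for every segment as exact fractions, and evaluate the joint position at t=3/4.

  seg 0: a=1 b=13/6 c=0 d=-5/54
  seg 1: a=5 b=-1/3 c=-5/6 d=5/54
S(3/4) = 331/128

Δ: Δ0=4/3, Δ1=-2
row 1: diag=12, rhs=-20; c'=1/4, d'=-5/3
back: M1=-5/3
M: M0=0, M1=-5/3, M2=0
seg 0: a=1, c=M0/2=0, d=(M1−M0)/(6·3)=-5/54, b=Δ0−h0·(2M0+M1)/6=13/6
seg 1: a=5, c=M1/2=-5/6, d=(M2−M1)/(6·3)=5/54, b=Δ1−h1·(2M1+M2)/6=-1/3
t_q=3/4 → seg 0, τ=3/4; S=1+13/6·τ+0·τ²+-5/54·τ³=331/128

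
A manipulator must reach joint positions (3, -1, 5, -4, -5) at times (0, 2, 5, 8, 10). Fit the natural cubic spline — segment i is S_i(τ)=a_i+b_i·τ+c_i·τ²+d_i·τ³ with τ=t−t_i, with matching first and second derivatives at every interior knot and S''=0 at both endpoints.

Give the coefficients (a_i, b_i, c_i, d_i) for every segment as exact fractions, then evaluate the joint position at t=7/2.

  seg 0: a=3 b=-1091/340 c=0 d=411/1360
  seg 1: a=-1 b=71/170 c=1233/680 d=-2623/6120
  seg 2: a=5 b=-11/40 c=-139/68 d=2317/6120
  seg 3: a=-4 b=-197/85 c=927/680 d=-309/1360
S(7/2) = 12293/5440

Δ: Δ0=-2, Δ1=2, Δ2=-3, Δ3=-1/2
row 1: diag=10, rhs=24; c'=3/10, d'=12/5
row 2: denom=12−3·3/10=111/10; d'=(-30−3·12/5)/(111/10)=-124/37
row 3: denom=10−3·10/37=340/37; d'=(15−3·-124/37)/(340/37)=927/340
back: M3=927/340
back: M2=-124/37−10/37·927/340=-139/34
back: M1=12/5−3/10·-139/34=1233/340
M: M0=0, M1=1233/340, M2=-139/34, M3=927/340, M4=0
seg 0: a=3, c=M0/2=0, d=(M1−M0)/(6·2)=411/1360, b=Δ0−h0·(2M0+M1)/6=-1091/340
seg 1: a=-1, c=M1/2=1233/680, d=(M2−M1)/(6·3)=-2623/6120, b=Δ1−h1·(2M1+M2)/6=71/170
seg 2: a=5, c=M2/2=-139/68, d=(M3−M2)/(6·3)=2317/6120, b=Δ2−h2·(2M2+M3)/6=-11/40
seg 3: a=-4, c=M3/2=927/680, d=(M4−M3)/(6·2)=-309/1360, b=Δ3−h3·(2M3+M4)/6=-197/85
t_q=7/2 → seg 1, τ=3/2; S=-1+71/170·τ+1233/680·τ²+-2623/6120·τ³=12293/5440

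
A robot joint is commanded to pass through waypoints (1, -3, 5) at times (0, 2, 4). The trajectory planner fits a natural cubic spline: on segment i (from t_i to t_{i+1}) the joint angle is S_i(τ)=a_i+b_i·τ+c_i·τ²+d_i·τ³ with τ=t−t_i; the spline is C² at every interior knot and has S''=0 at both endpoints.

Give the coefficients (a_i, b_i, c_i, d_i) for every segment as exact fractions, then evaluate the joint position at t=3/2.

  seg 0: a=1 b=-7/2 c=0 d=3/8
  seg 1: a=-3 b=1 c=9/4 d=-3/8
S(3/2) = -191/64

Δ: Δ0=-2, Δ1=4
row 1: diag=8, rhs=36; c'=1/4, d'=9/2
back: M1=9/2
M: M0=0, M1=9/2, M2=0
seg 0: a=1, c=M0/2=0, d=(M1−M0)/(6·2)=3/8, b=Δ0−h0·(2M0+M1)/6=-7/2
seg 1: a=-3, c=M1/2=9/4, d=(M2−M1)/(6·2)=-3/8, b=Δ1−h1·(2M1+M2)/6=1
t_q=3/2 → seg 0, τ=3/2; S=1+-7/2·τ+0·τ²+3/8·τ³=-191/64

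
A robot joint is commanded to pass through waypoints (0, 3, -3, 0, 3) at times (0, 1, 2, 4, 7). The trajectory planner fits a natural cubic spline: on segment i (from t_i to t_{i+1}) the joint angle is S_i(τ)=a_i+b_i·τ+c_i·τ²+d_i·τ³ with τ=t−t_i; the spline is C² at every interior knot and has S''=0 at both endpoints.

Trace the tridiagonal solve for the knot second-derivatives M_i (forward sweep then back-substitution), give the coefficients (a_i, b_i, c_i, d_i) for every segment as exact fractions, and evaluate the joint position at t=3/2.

  seg 0: a=0 b=611/107 c=0 d=-290/107
  seg 1: a=3 b=-259/107 c=-870/107 d=487/107
  seg 2: a=-3 b=-538/107 c=591/107 d=-967/856
  seg 3: a=0 b=751/214 c=-537/428 d=179/1284
S(3/2) = 279/856

Δ: Δ0=3, Δ1=-6, Δ2=3/2, Δ3=1
row 1: diag=4, rhs=-54; c'=1/4, d'=-27/2
row 2: denom=6−1·1/4=23/4; d'=(45−1·-27/2)/(23/4)=234/23
row 3: denom=10−2·8/23=214/23; d'=(-3−2·234/23)/(214/23)=-537/214
back: M3=-537/214
back: M2=234/23−8/23·-537/214=1182/107
back: M1=-27/2−1/4·1182/107=-1740/107
M: M0=0, M1=-1740/107, M2=1182/107, M3=-537/214, M4=0
seg 0: a=0, c=M0/2=0, d=(M1−M0)/(6·1)=-290/107, b=Δ0−h0·(2M0+M1)/6=611/107
seg 1: a=3, c=M1/2=-870/107, d=(M2−M1)/(6·1)=487/107, b=Δ1−h1·(2M1+M2)/6=-259/107
seg 2: a=-3, c=M2/2=591/107, d=(M3−M2)/(6·2)=-967/856, b=Δ2−h2·(2M2+M3)/6=-538/107
seg 3: a=0, c=M3/2=-537/428, d=(M4−M3)/(6·3)=179/1284, b=Δ3−h3·(2M3+M4)/6=751/214
t_q=3/2 → seg 1, τ=1/2; S=3+-259/107·τ+-870/107·τ²+487/107·τ³=279/856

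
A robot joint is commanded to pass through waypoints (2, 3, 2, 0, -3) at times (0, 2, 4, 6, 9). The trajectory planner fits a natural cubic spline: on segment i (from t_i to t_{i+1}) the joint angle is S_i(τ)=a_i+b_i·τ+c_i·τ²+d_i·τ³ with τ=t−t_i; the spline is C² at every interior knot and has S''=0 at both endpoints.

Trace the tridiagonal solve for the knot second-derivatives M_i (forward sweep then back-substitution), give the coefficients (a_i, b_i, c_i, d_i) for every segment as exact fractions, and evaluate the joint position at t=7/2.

Δ: Δ0=1/2, Δ1=-1/2, Δ2=-1, Δ3=-1
row 1: diag=8, rhs=-6; c'=1/4, d'=-3/4
row 2: denom=8−2·1/4=15/2; d'=(-3−2·-3/4)/(15/2)=-1/5
row 3: denom=10−2·4/15=142/15; d'=(0−2·-1/5)/(142/15)=3/71
back: M3=3/71
back: M2=-1/5−4/15·3/71=-15/71
back: M1=-3/4−1/4·-15/71=-99/142
M: M0=0, M1=-99/142, M2=-15/71, M3=3/71, M4=0
seg 0: a=2, c=M0/2=0, d=(M1−M0)/(6·2)=-33/568, b=Δ0−h0·(2M0+M1)/6=52/71
seg 1: a=3, c=M1/2=-99/284, d=(M2−M1)/(6·2)=23/568, b=Δ1−h1·(2M1+M2)/6=5/142
seg 2: a=2, c=M2/2=-15/142, d=(M3−M2)/(6·2)=3/142, b=Δ2−h2·(2M2+M3)/6=-62/71
seg 3: a=0, c=M3/2=3/142, d=(M4−M3)/(6·3)=-1/426, b=Δ3−h3·(2M3+M4)/6=-74/71
t_q=7/2 → seg 1, τ=3/2; S=3+5/142·τ+-99/284·τ²+23/568·τ³=10929/4544

  seg 0: a=2 b=52/71 c=0 d=-33/568
  seg 1: a=3 b=5/142 c=-99/284 d=23/568
  seg 2: a=2 b=-62/71 c=-15/142 d=3/142
  seg 3: a=0 b=-74/71 c=3/142 d=-1/426
S(7/2) = 10929/4544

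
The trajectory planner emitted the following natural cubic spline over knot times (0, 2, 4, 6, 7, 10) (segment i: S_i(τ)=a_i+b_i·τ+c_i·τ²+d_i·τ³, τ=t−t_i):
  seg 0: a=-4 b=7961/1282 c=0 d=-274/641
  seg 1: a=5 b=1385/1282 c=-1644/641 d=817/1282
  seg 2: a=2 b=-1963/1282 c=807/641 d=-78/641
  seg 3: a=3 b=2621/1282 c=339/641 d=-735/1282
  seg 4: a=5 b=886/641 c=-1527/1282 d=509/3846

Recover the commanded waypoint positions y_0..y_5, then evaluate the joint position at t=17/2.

y_0 = S_0(0) = a_0 = -4
y_1 = S_1(0) = a_1 = 5
y_2 = S_2(0) = a_2 = 2
y_3 = S_3(0) = a_3 = 3
y_4 = S_4(0) = a_4 = 5
y_5 = S_4(3) = 2
t_q=17/2 is in segment 4 (τ=3/2); S_4(τ)=49639/10256

y_0=-4 y_1=5 y_2=2 y_3=3 y_4=5 y_5=2
S(17/2) = 49639/10256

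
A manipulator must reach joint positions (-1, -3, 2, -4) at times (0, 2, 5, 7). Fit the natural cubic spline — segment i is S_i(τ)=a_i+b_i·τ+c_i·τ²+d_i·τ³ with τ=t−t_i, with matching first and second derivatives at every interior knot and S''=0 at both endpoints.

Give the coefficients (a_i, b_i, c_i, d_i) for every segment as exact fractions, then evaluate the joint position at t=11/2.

Δ: Δ0=-1, Δ1=5/3, Δ2=-3
row 1: diag=10, rhs=16; c'=3/10, d'=8/5
row 2: denom=10−3·3/10=91/10; d'=(-28−3·8/5)/(91/10)=-328/91
back: M2=-328/91
back: M1=8/5−3/10·-328/91=244/91
M: M0=0, M1=244/91, M2=-328/91, M3=0
seg 0: a=-1, c=M0/2=0, d=(M1−M0)/(6·2)=61/273, b=Δ0−h0·(2M0+M1)/6=-517/273
seg 1: a=-3, c=M1/2=122/91, d=(M2−M1)/(6·3)=-22/63, b=Δ1−h1·(2M1+M2)/6=215/273
seg 2: a=2, c=M2/2=-164/91, d=(M3−M2)/(6·2)=82/273, b=Δ2−h2·(2M2+M3)/6=-163/273
t_q=11/2 → seg 2, τ=1/2; S=2+-163/273·τ+-164/91·τ²+82/273·τ³=67/52

  seg 0: a=-1 b=-517/273 c=0 d=61/273
  seg 1: a=-3 b=215/273 c=122/91 d=-22/63
  seg 2: a=2 b=-163/273 c=-164/91 d=82/273
S(11/2) = 67/52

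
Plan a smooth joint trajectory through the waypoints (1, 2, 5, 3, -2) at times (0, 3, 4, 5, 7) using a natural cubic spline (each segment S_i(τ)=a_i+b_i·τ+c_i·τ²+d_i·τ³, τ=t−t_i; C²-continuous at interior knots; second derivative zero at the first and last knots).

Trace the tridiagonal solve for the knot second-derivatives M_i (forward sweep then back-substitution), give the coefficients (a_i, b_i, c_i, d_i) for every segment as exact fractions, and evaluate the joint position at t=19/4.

Δ: Δ0=1/3, Δ1=3, Δ2=-2, Δ3=-5/2
row 1: diag=8, rhs=16; c'=1/8, d'=2
row 2: denom=4−1·1/8=31/8; d'=(-30−1·2)/(31/8)=-256/31
row 3: denom=6−1·8/31=178/31; d'=(-3−1·-256/31)/(178/31)=163/178
back: M3=163/178
back: M2=-256/31−8/31·163/178=-756/89
back: M1=2−1/8·-756/89=545/178
M: M0=0, M1=545/178, M2=-756/89, M3=163/178, M4=0
seg 0: a=1, c=M0/2=0, d=(M1−M0)/(6·3)=545/3204, b=Δ0−h0·(2M0+M1)/6=-1279/1068
seg 1: a=2, c=M1/2=545/356, d=(M2−M1)/(6·1)=-2057/1068, b=Δ1−h1·(2M1+M2)/6=1813/534
seg 2: a=5, c=M2/2=-378/89, d=(M3−M2)/(6·1)=1675/1068, b=Δ2−h2·(2M2+M3)/6=725/1068
seg 3: a=3, c=M3/2=163/356, d=(M4−M3)/(6·2)=-163/2136, b=Δ3−h3·(2M3+M4)/6=-1661/534
t_q=19/4 → seg 2, τ=3/4; S=5+725/1068·τ+-378/89·τ²+1675/1068·τ³=86163/22784

  seg 0: a=1 b=-1279/1068 c=0 d=545/3204
  seg 1: a=2 b=1813/534 c=545/356 d=-2057/1068
  seg 2: a=5 b=725/1068 c=-378/89 d=1675/1068
  seg 3: a=3 b=-1661/534 c=163/356 d=-163/2136
S(19/4) = 86163/22784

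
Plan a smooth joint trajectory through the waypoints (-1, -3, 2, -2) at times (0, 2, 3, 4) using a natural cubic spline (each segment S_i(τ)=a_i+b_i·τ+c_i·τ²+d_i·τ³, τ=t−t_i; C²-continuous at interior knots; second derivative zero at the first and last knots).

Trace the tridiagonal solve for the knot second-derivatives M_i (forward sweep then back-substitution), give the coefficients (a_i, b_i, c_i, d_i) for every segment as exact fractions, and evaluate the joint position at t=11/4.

  seg 0: a=-1 b=-89/23 c=0 d=33/46
  seg 1: a=-3 b=109/23 c=99/23 d=-93/23
  seg 2: a=2 b=28/23 c=-180/23 d=60/23
S(11/4) = 1869/1472

Δ: Δ0=-1, Δ1=5, Δ2=-4
row 1: diag=6, rhs=36; c'=1/6, d'=6
row 2: denom=4−1·1/6=23/6; d'=(-54−1·6)/(23/6)=-360/23
back: M2=-360/23
back: M1=6−1/6·-360/23=198/23
M: M0=0, M1=198/23, M2=-360/23, M3=0
seg 0: a=-1, c=M0/2=0, d=(M1−M0)/(6·2)=33/46, b=Δ0−h0·(2M0+M1)/6=-89/23
seg 1: a=-3, c=M1/2=99/23, d=(M2−M1)/(6·1)=-93/23, b=Δ1−h1·(2M1+M2)/6=109/23
seg 2: a=2, c=M2/2=-180/23, d=(M3−M2)/(6·1)=60/23, b=Δ2−h2·(2M2+M3)/6=28/23
t_q=11/4 → seg 1, τ=3/4; S=-3+109/23·τ+99/23·τ²+-93/23·τ³=1869/1472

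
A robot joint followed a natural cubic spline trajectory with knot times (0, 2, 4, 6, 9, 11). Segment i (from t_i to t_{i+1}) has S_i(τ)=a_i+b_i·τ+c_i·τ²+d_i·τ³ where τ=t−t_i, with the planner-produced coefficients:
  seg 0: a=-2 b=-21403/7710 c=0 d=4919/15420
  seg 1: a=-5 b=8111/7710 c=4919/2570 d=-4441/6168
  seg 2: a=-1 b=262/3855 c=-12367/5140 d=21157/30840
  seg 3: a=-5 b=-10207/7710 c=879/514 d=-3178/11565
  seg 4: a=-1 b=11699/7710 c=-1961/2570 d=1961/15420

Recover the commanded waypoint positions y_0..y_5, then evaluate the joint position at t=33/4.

y_0 = S_0(0) = a_0 = -2
y_1 = S_1(0) = a_1 = -5
y_2 = S_2(0) = a_2 = -1
y_3 = S_3(0) = a_3 = -5
y_4 = S_4(0) = a_4 = -1
y_5 = S_4(2) = 0
t_q=33/4 is in segment 3 (τ=9/4); S_3(τ)=-50399/20560

y_0=-2 y_1=-5 y_2=-1 y_3=-5 y_4=-1 y_5=0
S(33/4) = -50399/20560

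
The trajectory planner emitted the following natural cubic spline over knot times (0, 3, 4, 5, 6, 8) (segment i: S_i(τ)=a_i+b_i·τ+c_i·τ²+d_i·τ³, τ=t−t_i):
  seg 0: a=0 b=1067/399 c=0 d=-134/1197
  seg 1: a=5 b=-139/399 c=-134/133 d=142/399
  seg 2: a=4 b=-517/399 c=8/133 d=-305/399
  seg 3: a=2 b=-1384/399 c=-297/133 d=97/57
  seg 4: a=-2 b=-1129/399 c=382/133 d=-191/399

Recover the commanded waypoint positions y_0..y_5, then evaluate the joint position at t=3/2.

y_0=0 y_1=5 y_2=4 y_3=2 y_4=-2 y_5=0
S(3/2) = 1933/532

y_0 = S_0(0) = a_0 = 0
y_1 = S_1(0) = a_1 = 5
y_2 = S_2(0) = a_2 = 4
y_3 = S_3(0) = a_3 = 2
y_4 = S_4(0) = a_4 = -2
y_5 = S_4(2) = 0
t_q=3/2 is in segment 0 (τ=3/2); S_0(τ)=1933/532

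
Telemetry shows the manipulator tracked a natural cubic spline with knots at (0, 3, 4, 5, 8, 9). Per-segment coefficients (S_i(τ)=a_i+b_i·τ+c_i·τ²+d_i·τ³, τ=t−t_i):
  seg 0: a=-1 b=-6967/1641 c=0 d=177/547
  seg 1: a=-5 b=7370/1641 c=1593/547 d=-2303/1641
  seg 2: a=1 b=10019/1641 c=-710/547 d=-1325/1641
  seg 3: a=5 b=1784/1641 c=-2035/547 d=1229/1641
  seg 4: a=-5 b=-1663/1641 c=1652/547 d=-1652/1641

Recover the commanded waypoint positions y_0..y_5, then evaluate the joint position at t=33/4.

y_0 = S_0(0) = a_0 = -1
y_1 = S_1(0) = a_1 = -5
y_2 = S_2(0) = a_2 = 1
y_3 = S_3(0) = a_3 = 5
y_4 = S_4(0) = a_4 = -5
y_5 = S_4(1) = -4
t_q=33/4 is in segment 4 (τ=1/4); S_4(τ)=-44463/8752

y_0=-1 y_1=-5 y_2=1 y_3=5 y_4=-5 y_5=-4
S(33/4) = -44463/8752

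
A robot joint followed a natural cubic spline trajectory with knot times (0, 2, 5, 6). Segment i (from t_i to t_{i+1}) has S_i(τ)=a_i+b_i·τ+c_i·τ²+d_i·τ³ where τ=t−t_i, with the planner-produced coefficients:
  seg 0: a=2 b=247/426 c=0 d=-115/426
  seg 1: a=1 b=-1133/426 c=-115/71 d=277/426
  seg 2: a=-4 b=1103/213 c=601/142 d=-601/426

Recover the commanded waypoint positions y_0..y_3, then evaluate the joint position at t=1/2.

y_0 = S_0(0) = a_0 = 2
y_1 = S_1(0) = a_1 = 1
y_2 = S_2(0) = a_2 = -4
y_3 = S_2(1) = 4
t_q=1/2 is in segment 0 (τ=1/2); S_0(τ)=2563/1136

y_0=2 y_1=1 y_2=-4 y_3=4
S(1/2) = 2563/1136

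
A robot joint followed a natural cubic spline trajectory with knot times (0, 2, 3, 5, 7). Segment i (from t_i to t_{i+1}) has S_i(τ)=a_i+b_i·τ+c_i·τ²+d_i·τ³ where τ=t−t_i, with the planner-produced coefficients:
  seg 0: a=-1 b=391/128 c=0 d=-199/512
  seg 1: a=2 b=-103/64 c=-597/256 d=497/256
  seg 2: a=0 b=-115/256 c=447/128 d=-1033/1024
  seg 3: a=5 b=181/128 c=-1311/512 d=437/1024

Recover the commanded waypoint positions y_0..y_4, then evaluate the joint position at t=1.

y_0 = S_0(0) = a_0 = -1
y_1 = S_1(0) = a_1 = 2
y_2 = S_2(0) = a_2 = 0
y_3 = S_3(0) = a_3 = 5
y_4 = S_3(2) = 1
t_q=1 is in segment 0 (τ=1); S_0(τ)=853/512

y_0=-1 y_1=2 y_2=0 y_3=5 y_4=1
S(1) = 853/512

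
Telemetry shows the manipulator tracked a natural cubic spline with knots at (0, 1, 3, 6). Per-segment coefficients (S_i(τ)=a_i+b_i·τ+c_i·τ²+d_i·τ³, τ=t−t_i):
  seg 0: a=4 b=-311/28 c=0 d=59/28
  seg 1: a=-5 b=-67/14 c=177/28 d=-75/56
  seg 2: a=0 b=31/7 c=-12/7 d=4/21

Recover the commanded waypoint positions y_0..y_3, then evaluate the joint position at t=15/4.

y_0 = S_0(0) = a_0 = 4
y_1 = S_1(0) = a_1 = -5
y_2 = S_2(0) = a_2 = 0
y_3 = S_2(3) = 3
t_q=15/4 is in segment 2 (τ=3/4); S_2(τ)=39/16

y_0=4 y_1=-5 y_2=0 y_3=3
S(15/4) = 39/16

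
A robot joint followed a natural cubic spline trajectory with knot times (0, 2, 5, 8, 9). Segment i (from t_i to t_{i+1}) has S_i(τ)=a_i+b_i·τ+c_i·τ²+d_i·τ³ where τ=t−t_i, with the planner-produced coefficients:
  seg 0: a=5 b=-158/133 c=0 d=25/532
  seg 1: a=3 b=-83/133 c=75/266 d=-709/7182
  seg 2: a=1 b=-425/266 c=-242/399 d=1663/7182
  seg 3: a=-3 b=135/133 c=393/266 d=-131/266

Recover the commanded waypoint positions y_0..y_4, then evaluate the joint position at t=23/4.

y_0=5 y_1=3 y_2=1 y_3=-3 y_4=-1
S(23/4) = -7521/17024

y_0 = S_0(0) = a_0 = 5
y_1 = S_1(0) = a_1 = 3
y_2 = S_2(0) = a_2 = 1
y_3 = S_3(0) = a_3 = -3
y_4 = S_3(1) = -1
t_q=23/4 is in segment 2 (τ=3/4); S_2(τ)=-7521/17024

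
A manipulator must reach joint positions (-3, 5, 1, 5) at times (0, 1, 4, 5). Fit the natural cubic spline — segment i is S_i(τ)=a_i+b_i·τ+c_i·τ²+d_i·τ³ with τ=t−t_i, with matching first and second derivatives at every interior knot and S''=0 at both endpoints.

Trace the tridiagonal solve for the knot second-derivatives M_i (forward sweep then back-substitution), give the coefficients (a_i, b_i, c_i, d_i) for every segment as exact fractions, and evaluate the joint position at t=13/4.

Δ: Δ0=8, Δ1=-4/3, Δ2=4
row 1: diag=8, rhs=-56; c'=3/8, d'=-7
row 2: denom=8−3·3/8=55/8; d'=(32−3·-7)/(55/8)=424/55
back: M2=424/55
back: M1=-7−3/8·424/55=-544/55
M: M0=0, M1=-544/55, M2=424/55, M3=0
seg 0: a=-3, c=M0/2=0, d=(M1−M0)/(6·1)=-272/165, b=Δ0−h0·(2M0+M1)/6=1592/165
seg 1: a=5, c=M1/2=-272/55, d=(M2−M1)/(6·3)=44/45, b=Δ1−h1·(2M1+M2)/6=776/165
seg 2: a=1, c=M2/2=212/55, d=(M3−M2)/(6·1)=-212/165, b=Δ2−h2·(2M2+M3)/6=236/165
t_q=13/4 → seg 1, τ=9/4; S=5+776/165·τ+-272/55·τ²+44/45·τ³=1481/880

  seg 0: a=-3 b=1592/165 c=0 d=-272/165
  seg 1: a=5 b=776/165 c=-272/55 d=44/45
  seg 2: a=1 b=236/165 c=212/55 d=-212/165
S(13/4) = 1481/880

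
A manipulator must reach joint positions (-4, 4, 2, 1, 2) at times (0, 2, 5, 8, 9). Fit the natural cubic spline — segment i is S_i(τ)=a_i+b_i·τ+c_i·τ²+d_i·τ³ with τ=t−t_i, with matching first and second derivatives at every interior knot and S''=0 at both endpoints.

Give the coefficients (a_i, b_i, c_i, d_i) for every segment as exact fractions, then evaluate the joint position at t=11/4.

  seg 0: a=-4 b=666/133 c=0 d=-67/266
  seg 1: a=4 b=264/133 c=-201/133 d=751/3591
  seg 2: a=2 b=-191/133 c=148/399 d=-4/3591
  seg 3: a=1 b=101/133 c=48/133 d=-16/133
S(11/4) = 40235/8512

Δ: Δ0=4, Δ1=-2/3, Δ2=-1/3, Δ3=1
row 1: diag=10, rhs=-28; c'=3/10, d'=-14/5
row 2: denom=12−3·3/10=111/10; d'=(2−3·-14/5)/(111/10)=104/111
row 3: denom=8−3·10/37=266/37; d'=(8−3·104/111)/(266/37)=96/133
back: M3=96/133
back: M2=104/111−10/37·96/133=296/399
back: M1=-14/5−3/10·296/399=-402/133
M: M0=0, M1=-402/133, M2=296/399, M3=96/133, M4=0
seg 0: a=-4, c=M0/2=0, d=(M1−M0)/(6·2)=-67/266, b=Δ0−h0·(2M0+M1)/6=666/133
seg 1: a=4, c=M1/2=-201/133, d=(M2−M1)/(6·3)=751/3591, b=Δ1−h1·(2M1+M2)/6=264/133
seg 2: a=2, c=M2/2=148/399, d=(M3−M2)/(6·3)=-4/3591, b=Δ2−h2·(2M2+M3)/6=-191/133
seg 3: a=1, c=M3/2=48/133, d=(M4−M3)/(6·1)=-16/133, b=Δ3−h3·(2M3+M4)/6=101/133
t_q=11/4 → seg 1, τ=3/4; S=4+264/133·τ+-201/133·τ²+751/3591·τ³=40235/8512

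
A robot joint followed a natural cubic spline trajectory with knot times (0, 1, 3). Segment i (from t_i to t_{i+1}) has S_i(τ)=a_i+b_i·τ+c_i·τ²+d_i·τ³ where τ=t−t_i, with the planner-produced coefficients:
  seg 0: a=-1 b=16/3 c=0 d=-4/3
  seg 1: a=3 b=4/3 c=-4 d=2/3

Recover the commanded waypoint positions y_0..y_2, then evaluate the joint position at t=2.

y_0 = S_0(0) = a_0 = -1
y_1 = S_1(0) = a_1 = 3
y_2 = S_1(2) = -5
t_q=2 is in segment 1 (τ=1); S_1(τ)=1

y_0=-1 y_1=3 y_2=-5
S(2) = 1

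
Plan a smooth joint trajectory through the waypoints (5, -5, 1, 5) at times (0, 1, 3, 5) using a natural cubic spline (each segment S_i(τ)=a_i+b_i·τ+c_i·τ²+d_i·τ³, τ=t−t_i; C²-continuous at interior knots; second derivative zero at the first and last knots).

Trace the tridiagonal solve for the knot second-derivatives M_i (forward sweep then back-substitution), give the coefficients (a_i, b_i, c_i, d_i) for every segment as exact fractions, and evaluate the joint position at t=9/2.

  seg 0: a=5 b=-273/22 c=0 d=53/22
  seg 1: a=-5 b=-57/11 c=159/22 d=-69/44
  seg 2: a=1 b=54/11 c=-24/11 d=4/11
S(9/2) = 103/22

Δ: Δ0=-10, Δ1=3, Δ2=2
row 1: diag=6, rhs=78; c'=1/3, d'=13
row 2: denom=8−2·1/3=22/3; d'=(-6−2·13)/(22/3)=-48/11
back: M2=-48/11
back: M1=13−1/3·-48/11=159/11
M: M0=0, M1=159/11, M2=-48/11, M3=0
seg 0: a=5, c=M0/2=0, d=(M1−M0)/(6·1)=53/22, b=Δ0−h0·(2M0+M1)/6=-273/22
seg 1: a=-5, c=M1/2=159/22, d=(M2−M1)/(6·2)=-69/44, b=Δ1−h1·(2M1+M2)/6=-57/11
seg 2: a=1, c=M2/2=-24/11, d=(M3−M2)/(6·2)=4/11, b=Δ2−h2·(2M2+M3)/6=54/11
t_q=9/2 → seg 2, τ=3/2; S=1+54/11·τ+-24/11·τ²+4/11·τ³=103/22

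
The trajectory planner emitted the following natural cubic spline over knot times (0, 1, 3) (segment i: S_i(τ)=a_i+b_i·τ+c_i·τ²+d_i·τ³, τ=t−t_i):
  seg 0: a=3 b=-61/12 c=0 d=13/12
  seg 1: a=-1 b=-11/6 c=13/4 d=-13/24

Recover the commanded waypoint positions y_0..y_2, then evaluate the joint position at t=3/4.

y_0 = S_0(0) = a_0 = 3
y_1 = S_1(0) = a_1 = -1
y_2 = S_1(2) = 4
t_q=3/4 is in segment 0 (τ=3/4); S_0(τ)=-91/256

y_0=3 y_1=-1 y_2=4
S(3/4) = -91/256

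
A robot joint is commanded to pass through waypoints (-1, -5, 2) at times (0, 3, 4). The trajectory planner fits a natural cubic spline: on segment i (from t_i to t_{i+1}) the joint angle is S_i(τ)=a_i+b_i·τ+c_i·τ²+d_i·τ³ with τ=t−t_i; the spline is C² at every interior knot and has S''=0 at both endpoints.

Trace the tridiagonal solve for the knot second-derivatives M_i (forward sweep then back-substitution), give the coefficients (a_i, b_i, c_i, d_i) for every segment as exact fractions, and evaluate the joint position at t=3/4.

Δ: Δ0=-4/3, Δ1=7
row 1: diag=8, rhs=50; c'=1/8, d'=25/4
back: M1=25/4
M: M0=0, M1=25/4, M2=0
seg 0: a=-1, c=M0/2=0, d=(M1−M0)/(6·3)=25/72, b=Δ0−h0·(2M0+M1)/6=-107/24
seg 1: a=-5, c=M1/2=25/8, d=(M2−M1)/(6·1)=-25/24, b=Δ1−h1·(2M1+M2)/6=59/12
t_q=3/4 → seg 0, τ=3/4; S=-1+-107/24·τ+0·τ²+25/72·τ³=-2149/512

  seg 0: a=-1 b=-107/24 c=0 d=25/72
  seg 1: a=-5 b=59/12 c=25/8 d=-25/24
S(3/4) = -2149/512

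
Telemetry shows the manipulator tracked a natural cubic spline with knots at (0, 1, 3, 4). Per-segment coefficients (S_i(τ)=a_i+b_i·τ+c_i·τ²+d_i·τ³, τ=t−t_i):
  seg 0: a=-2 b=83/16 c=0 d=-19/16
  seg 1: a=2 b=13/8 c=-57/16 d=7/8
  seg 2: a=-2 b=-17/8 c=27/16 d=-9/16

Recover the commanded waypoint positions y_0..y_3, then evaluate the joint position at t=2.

y_0=-2 y_1=2 y_2=-2 y_3=-3
S(2) = 15/16

y_0 = S_0(0) = a_0 = -2
y_1 = S_1(0) = a_1 = 2
y_2 = S_2(0) = a_2 = -2
y_3 = S_2(1) = -3
t_q=2 is in segment 1 (τ=1); S_1(τ)=15/16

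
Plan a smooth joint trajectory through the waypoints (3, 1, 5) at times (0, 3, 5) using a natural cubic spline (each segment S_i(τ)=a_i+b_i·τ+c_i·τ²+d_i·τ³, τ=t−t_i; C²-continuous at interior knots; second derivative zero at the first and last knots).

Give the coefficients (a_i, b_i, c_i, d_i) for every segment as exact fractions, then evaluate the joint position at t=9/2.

Δ: Δ0=-2/3, Δ1=2
row 1: diag=10, rhs=16; c'=1/5, d'=8/5
back: M1=8/5
M: M0=0, M1=8/5, M2=0
seg 0: a=3, c=M0/2=0, d=(M1−M0)/(6·3)=4/45, b=Δ0−h0·(2M0+M1)/6=-22/15
seg 1: a=1, c=M1/2=4/5, d=(M2−M1)/(6·2)=-2/15, b=Δ1−h1·(2M1+M2)/6=14/15
t_q=9/2 → seg 1, τ=3/2; S=1+14/15·τ+4/5·τ²+-2/15·τ³=15/4

  seg 0: a=3 b=-22/15 c=0 d=4/45
  seg 1: a=1 b=14/15 c=4/5 d=-2/15
S(9/2) = 15/4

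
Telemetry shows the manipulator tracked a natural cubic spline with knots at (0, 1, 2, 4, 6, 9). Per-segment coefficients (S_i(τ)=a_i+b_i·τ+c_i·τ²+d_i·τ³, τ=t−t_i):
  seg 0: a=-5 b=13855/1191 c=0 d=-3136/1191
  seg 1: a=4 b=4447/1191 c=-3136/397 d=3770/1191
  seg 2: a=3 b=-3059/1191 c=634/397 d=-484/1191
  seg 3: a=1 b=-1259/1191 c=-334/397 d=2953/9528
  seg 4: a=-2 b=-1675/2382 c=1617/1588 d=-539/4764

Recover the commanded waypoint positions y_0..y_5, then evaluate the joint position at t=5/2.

y_0 = S_0(0) = a_0 = -5
y_1 = S_1(0) = a_1 = 4
y_2 = S_2(0) = a_2 = 3
y_3 = S_3(0) = a_3 = 1
y_4 = S_4(0) = a_4 = -2
y_5 = S_4(3) = 2
t_q=5/2 is in segment 2 (τ=1/2); S_2(τ)=1639/794

y_0=-5 y_1=4 y_2=3 y_3=1 y_4=-2 y_5=2
S(5/2) = 1639/794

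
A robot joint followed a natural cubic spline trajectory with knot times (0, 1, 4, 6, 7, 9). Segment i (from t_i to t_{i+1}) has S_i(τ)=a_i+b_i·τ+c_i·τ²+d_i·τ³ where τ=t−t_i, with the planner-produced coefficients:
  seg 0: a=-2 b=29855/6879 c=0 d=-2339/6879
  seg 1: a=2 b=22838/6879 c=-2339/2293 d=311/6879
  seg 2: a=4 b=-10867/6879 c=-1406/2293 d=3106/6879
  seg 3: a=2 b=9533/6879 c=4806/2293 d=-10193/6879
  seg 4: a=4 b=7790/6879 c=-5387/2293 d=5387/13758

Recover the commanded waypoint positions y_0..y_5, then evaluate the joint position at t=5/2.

y_0 = S_0(0) = a_0 = -2
y_1 = S_1(0) = a_1 = 2
y_2 = S_2(0) = a_2 = 4
y_3 = S_3(0) = a_3 = 2
y_4 = S_4(0) = a_4 = 4
y_5 = S_4(2) = 0
t_q=5/2 is in segment 1 (τ=3/2); S_1(τ)=88737/18344

y_0=-2 y_1=2 y_2=4 y_3=2 y_4=4 y_5=0
S(5/2) = 88737/18344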